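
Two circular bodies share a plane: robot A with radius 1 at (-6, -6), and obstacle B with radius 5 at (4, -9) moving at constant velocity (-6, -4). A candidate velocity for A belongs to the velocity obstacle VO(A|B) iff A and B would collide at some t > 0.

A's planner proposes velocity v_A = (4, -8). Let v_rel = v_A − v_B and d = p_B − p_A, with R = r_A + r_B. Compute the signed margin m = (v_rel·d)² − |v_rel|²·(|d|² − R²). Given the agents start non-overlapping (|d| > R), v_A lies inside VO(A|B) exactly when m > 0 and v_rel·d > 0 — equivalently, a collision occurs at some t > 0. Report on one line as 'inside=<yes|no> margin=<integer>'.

d = (10, -3),  |d|² = 109;  R = 1+5 = 6,  c = 109−6² = 73
v_rel = (10, -4),  |v_rel|² = 116;  v_rel·d = (10)·(10) + (-4)·(-3) = 112
116·t² − 224·t + 73 = 0  ⇒  m = 112² − 116·73 = 4076
m = 4076 > 0,  v_rel·d = 112 > 0  ⇒  inside

inside=yes margin=4076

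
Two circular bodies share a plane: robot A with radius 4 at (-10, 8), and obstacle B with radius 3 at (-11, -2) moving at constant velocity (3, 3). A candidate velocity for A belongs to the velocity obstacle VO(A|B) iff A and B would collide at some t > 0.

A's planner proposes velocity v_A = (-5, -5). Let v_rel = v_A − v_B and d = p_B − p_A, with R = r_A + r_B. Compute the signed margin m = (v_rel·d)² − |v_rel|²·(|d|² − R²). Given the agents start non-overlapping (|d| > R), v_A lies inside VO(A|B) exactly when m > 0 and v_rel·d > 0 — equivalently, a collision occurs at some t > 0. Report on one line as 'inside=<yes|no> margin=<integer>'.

d = (-1, -10),  |d|² = 101;  R = 4+3 = 7,  c = 101−7² = 52
v_rel = (-8, -8),  |v_rel|² = 128;  v_rel·d = (-8)·(-1) + (-8)·(-10) = 88
128·t² − 176·t + 52 = 0  ⇒  m = 88² − 128·52 = 1088
m = 1088 > 0,  v_rel·d = 88 > 0  ⇒  inside

inside=yes margin=1088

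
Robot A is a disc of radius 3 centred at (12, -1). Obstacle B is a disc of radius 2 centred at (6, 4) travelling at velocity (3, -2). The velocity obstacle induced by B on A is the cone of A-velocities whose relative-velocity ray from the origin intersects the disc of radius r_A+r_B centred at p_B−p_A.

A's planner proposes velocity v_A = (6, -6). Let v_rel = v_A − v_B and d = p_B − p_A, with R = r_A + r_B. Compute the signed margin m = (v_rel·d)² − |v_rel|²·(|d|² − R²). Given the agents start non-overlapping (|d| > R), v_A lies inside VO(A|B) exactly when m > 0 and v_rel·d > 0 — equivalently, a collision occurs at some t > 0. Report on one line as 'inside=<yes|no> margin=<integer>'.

d = (-6, 5),  |d|² = 61;  R = 3+2 = 5,  c = 61−5² = 36
v_rel = (3, -4),  |v_rel|² = 25;  v_rel·d = (3)·(-6) + (-4)·(5) = -38
25·t² + 76·t + 36 = 0  ⇒  m = (-38)² − 25·36 = 544
m = 544 > 0,  v_rel·d = -38 < 0  ⇒  outside

inside=no margin=544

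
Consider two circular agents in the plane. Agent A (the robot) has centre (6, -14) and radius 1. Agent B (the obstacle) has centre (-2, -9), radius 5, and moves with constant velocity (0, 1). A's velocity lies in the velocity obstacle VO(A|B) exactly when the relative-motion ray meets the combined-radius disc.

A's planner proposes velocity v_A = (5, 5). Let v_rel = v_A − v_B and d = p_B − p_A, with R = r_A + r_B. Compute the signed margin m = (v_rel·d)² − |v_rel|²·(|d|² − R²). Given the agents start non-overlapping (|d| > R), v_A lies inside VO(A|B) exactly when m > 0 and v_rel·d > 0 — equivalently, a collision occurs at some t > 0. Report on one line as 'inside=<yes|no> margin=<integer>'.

d = (-8, 5),  |d|² = 89;  R = 1+5 = 6,  c = 89−6² = 53
v_rel = (5, 4),  |v_rel|² = 41;  v_rel·d = (5)·(-8) + (4)·(5) = -20
41·t² + 40·t + 53 = 0  ⇒  m = (-20)² − 41·53 = -1773
m = -1773 < 0,  v_rel·d = -20 < 0  ⇒  outside

inside=no margin=-1773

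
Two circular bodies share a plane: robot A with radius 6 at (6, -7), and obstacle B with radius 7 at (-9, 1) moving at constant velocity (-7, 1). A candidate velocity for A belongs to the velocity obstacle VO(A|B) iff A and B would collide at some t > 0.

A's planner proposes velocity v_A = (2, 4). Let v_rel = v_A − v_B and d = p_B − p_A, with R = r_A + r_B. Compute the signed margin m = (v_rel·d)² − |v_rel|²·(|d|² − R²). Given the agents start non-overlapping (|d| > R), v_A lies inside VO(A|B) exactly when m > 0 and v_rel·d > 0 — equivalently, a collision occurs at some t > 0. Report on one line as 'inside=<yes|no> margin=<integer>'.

d = (-15, 8),  |d|² = 289;  R = 6+7 = 13,  c = 289−13² = 120
v_rel = (9, 3),  |v_rel|² = 90;  v_rel·d = (9)·(-15) + (3)·(8) = -111
90·t² + 222·t + 120 = 0  ⇒  m = (-111)² − 90·120 = 1521
m = 1521 > 0,  v_rel·d = -111 < 0  ⇒  outside

inside=no margin=1521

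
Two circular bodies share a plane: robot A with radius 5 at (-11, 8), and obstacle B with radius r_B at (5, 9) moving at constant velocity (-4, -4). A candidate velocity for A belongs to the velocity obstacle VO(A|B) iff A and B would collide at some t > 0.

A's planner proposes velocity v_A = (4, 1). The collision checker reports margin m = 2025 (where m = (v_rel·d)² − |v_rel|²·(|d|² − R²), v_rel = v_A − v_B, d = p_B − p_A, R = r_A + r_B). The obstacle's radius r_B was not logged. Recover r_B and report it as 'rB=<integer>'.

m = 2025
d = (16, 1);  v_rel = (8, 5),  |v_rel|² = 89
v_rel×d = (8)·(1) − (5)·(16) = -72
since m = R²·89 − (-72)²:  R² = (5184 + 2025) / 89 = 81
R = √81 = 9  ⇒  r_B = 9 − 5 = 4

rB=4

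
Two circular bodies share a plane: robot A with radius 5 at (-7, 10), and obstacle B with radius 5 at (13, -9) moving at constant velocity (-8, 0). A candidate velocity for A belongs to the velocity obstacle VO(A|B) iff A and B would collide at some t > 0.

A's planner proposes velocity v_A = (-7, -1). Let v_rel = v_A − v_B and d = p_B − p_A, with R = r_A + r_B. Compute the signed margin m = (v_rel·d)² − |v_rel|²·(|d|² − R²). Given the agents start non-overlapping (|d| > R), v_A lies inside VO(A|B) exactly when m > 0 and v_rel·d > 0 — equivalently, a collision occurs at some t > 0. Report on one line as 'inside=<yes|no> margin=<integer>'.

d = (20, -19),  |d|² = 761;  R = 5+5 = 10,  c = 761−10² = 661
v_rel = (1, -1),  |v_rel|² = 2;  v_rel·d = (1)·(20) + (-1)·(-19) = 39
2·t² − 78·t + 661 = 0  ⇒  m = 39² − 2·661 = 199
m = 199 > 0,  v_rel·d = 39 > 0  ⇒  inside

inside=yes margin=199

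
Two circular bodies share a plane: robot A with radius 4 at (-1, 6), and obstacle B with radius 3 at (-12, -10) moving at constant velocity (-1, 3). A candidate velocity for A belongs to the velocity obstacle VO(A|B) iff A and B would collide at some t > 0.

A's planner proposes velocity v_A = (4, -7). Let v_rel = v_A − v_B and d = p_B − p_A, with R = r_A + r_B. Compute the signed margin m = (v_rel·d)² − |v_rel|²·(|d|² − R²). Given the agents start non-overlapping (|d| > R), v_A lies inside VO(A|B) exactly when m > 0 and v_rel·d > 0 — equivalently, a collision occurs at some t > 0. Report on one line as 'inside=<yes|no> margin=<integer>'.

d = (-11, -16),  |d|² = 377;  R = 4+3 = 7,  c = 377−7² = 328
v_rel = (5, -10),  |v_rel|² = 125;  v_rel·d = (5)·(-11) + (-10)·(-16) = 105
125·t² − 210·t + 328 = 0  ⇒  m = 105² − 125·328 = -29975
m = -29975 < 0,  v_rel·d = 105 > 0  ⇒  outside

inside=no margin=-29975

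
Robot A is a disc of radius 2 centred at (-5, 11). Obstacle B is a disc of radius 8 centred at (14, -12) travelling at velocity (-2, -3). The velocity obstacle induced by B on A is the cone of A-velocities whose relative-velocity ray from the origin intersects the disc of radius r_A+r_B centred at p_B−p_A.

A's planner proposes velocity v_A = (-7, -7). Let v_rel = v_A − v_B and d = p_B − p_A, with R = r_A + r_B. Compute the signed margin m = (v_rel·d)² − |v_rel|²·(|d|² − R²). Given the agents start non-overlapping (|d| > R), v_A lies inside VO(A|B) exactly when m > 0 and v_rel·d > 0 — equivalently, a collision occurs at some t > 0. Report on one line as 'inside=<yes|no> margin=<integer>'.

d = (19, -23),  |d|² = 890;  R = 2+8 = 10,  c = 890−10² = 790
v_rel = (-5, -4),  |v_rel|² = 41;  v_rel·d = (-5)·(19) + (-4)·(-23) = -3
41·t² + 6·t + 790 = 0  ⇒  m = (-3)² − 41·790 = -32381
m = -32381 < 0,  v_rel·d = -3 < 0  ⇒  outside

inside=no margin=-32381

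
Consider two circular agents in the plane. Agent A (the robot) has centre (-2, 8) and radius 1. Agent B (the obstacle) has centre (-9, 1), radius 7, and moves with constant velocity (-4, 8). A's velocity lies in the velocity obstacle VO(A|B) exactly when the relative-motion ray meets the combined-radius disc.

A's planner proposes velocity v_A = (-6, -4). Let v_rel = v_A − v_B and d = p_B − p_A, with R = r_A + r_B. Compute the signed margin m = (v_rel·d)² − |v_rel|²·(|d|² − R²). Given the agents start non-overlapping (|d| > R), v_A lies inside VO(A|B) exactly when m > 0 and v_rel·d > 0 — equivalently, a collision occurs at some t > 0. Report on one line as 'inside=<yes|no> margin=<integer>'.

d = (-7, -7),  |d|² = 98;  R = 1+7 = 8,  c = 98−8² = 34
v_rel = (-2, -12),  |v_rel|² = 148;  v_rel·d = (-2)·(-7) + (-12)·(-7) = 98
148·t² − 196·t + 34 = 0  ⇒  m = 98² − 148·34 = 4572
m = 4572 > 0,  v_rel·d = 98 > 0  ⇒  inside

inside=yes margin=4572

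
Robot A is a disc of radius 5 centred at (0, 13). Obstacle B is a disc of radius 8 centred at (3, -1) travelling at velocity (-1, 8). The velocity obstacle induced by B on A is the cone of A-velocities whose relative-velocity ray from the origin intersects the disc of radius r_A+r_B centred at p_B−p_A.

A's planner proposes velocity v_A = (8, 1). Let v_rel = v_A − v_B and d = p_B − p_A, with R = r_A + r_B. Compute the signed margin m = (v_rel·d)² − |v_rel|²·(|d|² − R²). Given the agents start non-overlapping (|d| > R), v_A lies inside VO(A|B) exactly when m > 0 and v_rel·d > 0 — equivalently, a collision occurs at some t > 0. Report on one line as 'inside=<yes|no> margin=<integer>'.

d = (3, -14),  |d|² = 205;  R = 5+8 = 13,  c = 205−13² = 36
v_rel = (9, -7),  |v_rel|² = 130;  v_rel·d = (9)·(3) + (-7)·(-14) = 125
130·t² − 250·t + 36 = 0  ⇒  m = 125² − 130·36 = 10945
m = 10945 > 0,  v_rel·d = 125 > 0  ⇒  inside

inside=yes margin=10945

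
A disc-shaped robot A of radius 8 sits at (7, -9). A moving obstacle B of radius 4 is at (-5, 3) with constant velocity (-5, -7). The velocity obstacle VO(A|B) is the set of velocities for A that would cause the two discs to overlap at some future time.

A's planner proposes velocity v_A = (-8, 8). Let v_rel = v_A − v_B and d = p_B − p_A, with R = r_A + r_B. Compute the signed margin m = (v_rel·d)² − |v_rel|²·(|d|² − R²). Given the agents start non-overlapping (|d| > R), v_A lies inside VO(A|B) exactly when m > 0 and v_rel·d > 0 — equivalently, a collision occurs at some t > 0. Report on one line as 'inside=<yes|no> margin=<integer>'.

d = (-12, 12),  |d|² = 288;  R = 8+4 = 12,  c = 288−12² = 144
v_rel = (-3, 15),  |v_rel|² = 234;  v_rel·d = (-3)·(-12) + (15)·(12) = 216
234·t² − 432·t + 144 = 0  ⇒  m = 216² − 234·144 = 12960
m = 12960 > 0,  v_rel·d = 216 > 0  ⇒  inside

inside=yes margin=12960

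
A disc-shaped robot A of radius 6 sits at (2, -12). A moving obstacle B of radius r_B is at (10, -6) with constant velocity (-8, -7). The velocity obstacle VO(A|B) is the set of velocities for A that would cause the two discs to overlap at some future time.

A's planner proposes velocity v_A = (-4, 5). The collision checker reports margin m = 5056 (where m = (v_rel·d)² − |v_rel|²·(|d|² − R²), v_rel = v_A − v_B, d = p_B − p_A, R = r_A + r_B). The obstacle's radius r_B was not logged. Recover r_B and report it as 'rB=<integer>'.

m = 5056
d = (8, 6);  v_rel = (4, 12),  |v_rel|² = 160
v_rel×d = (4)·(6) − (12)·(8) = -72
since m = R²·160 − (-72)²:  R² = (5184 + 5056) / 160 = 64
R = √64 = 8  ⇒  r_B = 8 − 6 = 2

rB=2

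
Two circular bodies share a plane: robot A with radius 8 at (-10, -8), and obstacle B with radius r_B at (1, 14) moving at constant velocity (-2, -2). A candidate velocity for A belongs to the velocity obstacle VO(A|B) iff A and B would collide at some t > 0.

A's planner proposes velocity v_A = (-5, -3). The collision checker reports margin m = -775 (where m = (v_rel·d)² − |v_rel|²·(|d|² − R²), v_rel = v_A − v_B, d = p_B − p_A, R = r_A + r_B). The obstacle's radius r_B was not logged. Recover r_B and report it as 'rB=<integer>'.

m = -775
d = (11, 22);  v_rel = (-3, -1),  |v_rel|² = 10
v_rel×d = (-3)·(22) − (-1)·(11) = -55
since m = R²·10 − (-55)²:  R² = (3025 + -775) / 10 = 225
R = √225 = 15  ⇒  r_B = 15 − 8 = 7

rB=7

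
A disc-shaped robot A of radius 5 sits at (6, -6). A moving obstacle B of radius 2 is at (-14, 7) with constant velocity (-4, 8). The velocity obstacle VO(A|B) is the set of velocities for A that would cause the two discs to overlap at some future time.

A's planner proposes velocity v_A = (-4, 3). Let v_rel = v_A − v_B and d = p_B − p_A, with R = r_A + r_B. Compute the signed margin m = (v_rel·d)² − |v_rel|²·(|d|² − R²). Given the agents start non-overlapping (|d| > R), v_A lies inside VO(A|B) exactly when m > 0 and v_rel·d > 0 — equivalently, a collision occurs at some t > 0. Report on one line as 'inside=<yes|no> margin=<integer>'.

d = (-20, 13),  |d|² = 569;  R = 5+2 = 7,  c = 569−7² = 520
v_rel = (0, -5),  |v_rel|² = 25;  v_rel·d = (0)·(-20) + (-5)·(13) = -65
25·t² + 130·t + 520 = 0  ⇒  m = (-65)² − 25·520 = -8775
m = -8775 < 0,  v_rel·d = -65 < 0  ⇒  outside

inside=no margin=-8775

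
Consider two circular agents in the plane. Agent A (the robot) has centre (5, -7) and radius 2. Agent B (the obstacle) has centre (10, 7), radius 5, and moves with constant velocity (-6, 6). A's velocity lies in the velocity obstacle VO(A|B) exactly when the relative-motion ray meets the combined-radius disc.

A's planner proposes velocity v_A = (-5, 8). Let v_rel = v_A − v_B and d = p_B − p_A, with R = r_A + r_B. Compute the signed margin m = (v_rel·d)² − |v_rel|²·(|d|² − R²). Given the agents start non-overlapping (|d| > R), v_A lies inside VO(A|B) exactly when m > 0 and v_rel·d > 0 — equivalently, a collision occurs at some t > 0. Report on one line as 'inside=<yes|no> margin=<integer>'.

d = (5, 14),  |d|² = 221;  R = 2+5 = 7,  c = 221−7² = 172
v_rel = (1, 2),  |v_rel|² = 5;  v_rel·d = (1)·(5) + (2)·(14) = 33
5·t² − 66·t + 172 = 0  ⇒  m = 33² − 5·172 = 229
m = 229 > 0,  v_rel·d = 33 > 0  ⇒  inside

inside=yes margin=229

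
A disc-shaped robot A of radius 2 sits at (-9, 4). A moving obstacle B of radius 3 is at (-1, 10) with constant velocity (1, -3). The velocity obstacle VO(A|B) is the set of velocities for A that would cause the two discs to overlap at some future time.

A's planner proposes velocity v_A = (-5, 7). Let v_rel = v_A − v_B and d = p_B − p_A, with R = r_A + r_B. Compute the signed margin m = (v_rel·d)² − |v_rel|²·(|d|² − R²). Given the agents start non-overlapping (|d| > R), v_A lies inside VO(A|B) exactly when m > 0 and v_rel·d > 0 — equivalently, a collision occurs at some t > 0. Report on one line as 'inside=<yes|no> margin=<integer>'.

d = (8, 6),  |d|² = 100;  R = 2+3 = 5,  c = 100−5² = 75
v_rel = (-6, 10),  |v_rel|² = 136;  v_rel·d = (-6)·(8) + (10)·(6) = 12
136·t² − 24·t + 75 = 0  ⇒  m = 12² − 136·75 = -10056
m = -10056 < 0,  v_rel·d = 12 > 0  ⇒  outside

inside=no margin=-10056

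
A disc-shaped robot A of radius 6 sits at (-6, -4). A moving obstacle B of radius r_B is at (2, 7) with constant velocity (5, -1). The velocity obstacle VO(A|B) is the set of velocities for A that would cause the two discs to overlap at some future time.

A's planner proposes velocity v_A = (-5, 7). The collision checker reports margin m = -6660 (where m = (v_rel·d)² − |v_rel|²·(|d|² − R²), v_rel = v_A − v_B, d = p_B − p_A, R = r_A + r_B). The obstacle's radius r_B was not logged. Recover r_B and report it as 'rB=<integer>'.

m = -6660
d = (8, 11);  v_rel = (-10, 8),  |v_rel|² = 164
v_rel×d = (-10)·(11) − (8)·(8) = -174
since m = R²·164 − (-174)²:  R² = (30276 + -6660) / 164 = 144
R = √144 = 12  ⇒  r_B = 12 − 6 = 6

rB=6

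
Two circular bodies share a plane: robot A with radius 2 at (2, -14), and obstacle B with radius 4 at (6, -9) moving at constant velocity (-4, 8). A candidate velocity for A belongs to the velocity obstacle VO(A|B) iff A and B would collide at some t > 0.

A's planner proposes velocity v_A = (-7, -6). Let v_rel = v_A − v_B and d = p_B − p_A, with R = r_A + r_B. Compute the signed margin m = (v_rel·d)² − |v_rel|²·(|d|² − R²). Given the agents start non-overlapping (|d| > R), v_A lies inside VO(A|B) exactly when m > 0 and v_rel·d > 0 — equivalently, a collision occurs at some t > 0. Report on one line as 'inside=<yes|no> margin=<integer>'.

d = (4, 5),  |d|² = 41;  R = 2+4 = 6,  c = 41−6² = 5
v_rel = (-3, -14),  |v_rel|² = 205;  v_rel·d = (-3)·(4) + (-14)·(5) = -82
205·t² + 164·t + 5 = 0  ⇒  m = (-82)² − 205·5 = 5699
m = 5699 > 0,  v_rel·d = -82 < 0  ⇒  outside

inside=no margin=5699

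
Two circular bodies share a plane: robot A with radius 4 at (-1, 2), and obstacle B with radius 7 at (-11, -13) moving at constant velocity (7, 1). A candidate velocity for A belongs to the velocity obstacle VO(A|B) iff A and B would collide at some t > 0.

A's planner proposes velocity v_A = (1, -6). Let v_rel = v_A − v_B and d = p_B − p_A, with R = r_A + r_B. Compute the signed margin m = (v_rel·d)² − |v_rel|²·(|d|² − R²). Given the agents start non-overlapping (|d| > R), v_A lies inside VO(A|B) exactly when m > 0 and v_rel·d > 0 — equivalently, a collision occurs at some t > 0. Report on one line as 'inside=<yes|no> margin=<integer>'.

d = (-10, -15),  |d|² = 325;  R = 4+7 = 11,  c = 325−11² = 204
v_rel = (-6, -7),  |v_rel|² = 85;  v_rel·d = (-6)·(-10) + (-7)·(-15) = 165
85·t² − 330·t + 204 = 0  ⇒  m = 165² − 85·204 = 9885
m = 9885 > 0,  v_rel·d = 165 > 0  ⇒  inside

inside=yes margin=9885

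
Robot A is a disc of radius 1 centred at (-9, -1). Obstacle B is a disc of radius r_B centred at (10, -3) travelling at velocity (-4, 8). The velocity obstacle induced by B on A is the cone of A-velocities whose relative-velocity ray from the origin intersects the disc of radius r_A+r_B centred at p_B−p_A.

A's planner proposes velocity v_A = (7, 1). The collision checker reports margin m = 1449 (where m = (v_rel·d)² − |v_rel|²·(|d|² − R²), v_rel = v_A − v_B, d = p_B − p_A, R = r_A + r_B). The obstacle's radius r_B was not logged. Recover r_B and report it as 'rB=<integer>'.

m = 1449
d = (19, -2);  v_rel = (11, -7),  |v_rel|² = 170
v_rel×d = (11)·(-2) − (-7)·(19) = 111
since m = R²·170 − 111²:  R² = (12321 + 1449) / 170 = 81
R = √81 = 9  ⇒  r_B = 9 − 1 = 8

rB=8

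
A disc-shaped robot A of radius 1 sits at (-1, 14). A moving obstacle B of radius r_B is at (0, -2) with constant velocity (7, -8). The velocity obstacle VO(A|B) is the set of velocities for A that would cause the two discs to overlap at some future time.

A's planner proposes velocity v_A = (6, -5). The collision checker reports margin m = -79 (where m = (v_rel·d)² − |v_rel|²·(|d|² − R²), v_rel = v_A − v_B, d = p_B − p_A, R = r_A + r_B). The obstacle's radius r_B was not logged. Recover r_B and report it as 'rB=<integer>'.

m = -79
d = (1, -16);  v_rel = (-1, 3),  |v_rel|² = 10
v_rel×d = (-1)·(-16) − (3)·(1) = 13
since m = R²·10 − 13²:  R² = (169 + -79) / 10 = 9
R = √9 = 3  ⇒  r_B = 3 − 1 = 2

rB=2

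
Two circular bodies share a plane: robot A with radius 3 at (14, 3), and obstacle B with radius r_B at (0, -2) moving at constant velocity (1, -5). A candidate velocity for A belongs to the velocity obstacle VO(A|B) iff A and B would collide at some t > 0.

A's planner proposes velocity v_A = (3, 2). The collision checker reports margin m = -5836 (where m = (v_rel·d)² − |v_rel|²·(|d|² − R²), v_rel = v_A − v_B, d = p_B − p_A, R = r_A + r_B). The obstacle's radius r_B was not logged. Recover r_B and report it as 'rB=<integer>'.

m = -5836
d = (-14, -5);  v_rel = (2, 7),  |v_rel|² = 53
v_rel×d = (2)·(-5) − (7)·(-14) = 88
since m = R²·53 − 88²:  R² = (7744 + -5836) / 53 = 36
R = √36 = 6  ⇒  r_B = 6 − 3 = 3

rB=3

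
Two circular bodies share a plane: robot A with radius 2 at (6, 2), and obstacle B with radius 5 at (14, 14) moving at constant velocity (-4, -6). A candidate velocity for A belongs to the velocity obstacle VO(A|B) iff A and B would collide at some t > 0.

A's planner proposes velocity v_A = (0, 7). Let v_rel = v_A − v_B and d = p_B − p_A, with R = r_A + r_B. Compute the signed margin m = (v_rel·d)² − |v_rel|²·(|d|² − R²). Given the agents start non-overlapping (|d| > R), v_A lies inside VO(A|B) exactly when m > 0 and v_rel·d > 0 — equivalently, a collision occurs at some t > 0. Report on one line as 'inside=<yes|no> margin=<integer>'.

d = (8, 12),  |d|² = 208;  R = 2+5 = 7,  c = 208−7² = 159
v_rel = (4, 13),  |v_rel|² = 185;  v_rel·d = (4)·(8) + (13)·(12) = 188
185·t² − 376·t + 159 = 0  ⇒  m = 188² − 185·159 = 5929
m = 5929 > 0,  v_rel·d = 188 > 0  ⇒  inside

inside=yes margin=5929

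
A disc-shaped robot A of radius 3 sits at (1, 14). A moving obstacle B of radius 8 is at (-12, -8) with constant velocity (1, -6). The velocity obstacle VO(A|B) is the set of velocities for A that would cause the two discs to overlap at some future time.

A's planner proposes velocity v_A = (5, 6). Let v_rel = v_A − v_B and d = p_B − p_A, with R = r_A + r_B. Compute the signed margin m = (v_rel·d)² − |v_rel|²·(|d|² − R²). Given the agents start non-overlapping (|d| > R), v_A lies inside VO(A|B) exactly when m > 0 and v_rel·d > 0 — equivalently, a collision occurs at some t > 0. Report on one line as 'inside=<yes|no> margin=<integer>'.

d = (-13, -22),  |d|² = 653;  R = 3+8 = 11,  c = 653−11² = 532
v_rel = (4, 12),  |v_rel|² = 160;  v_rel·d = (4)·(-13) + (12)·(-22) = -316
160·t² + 632·t + 532 = 0  ⇒  m = (-316)² − 160·532 = 14736
m = 14736 > 0,  v_rel·d = -316 < 0  ⇒  outside

inside=no margin=14736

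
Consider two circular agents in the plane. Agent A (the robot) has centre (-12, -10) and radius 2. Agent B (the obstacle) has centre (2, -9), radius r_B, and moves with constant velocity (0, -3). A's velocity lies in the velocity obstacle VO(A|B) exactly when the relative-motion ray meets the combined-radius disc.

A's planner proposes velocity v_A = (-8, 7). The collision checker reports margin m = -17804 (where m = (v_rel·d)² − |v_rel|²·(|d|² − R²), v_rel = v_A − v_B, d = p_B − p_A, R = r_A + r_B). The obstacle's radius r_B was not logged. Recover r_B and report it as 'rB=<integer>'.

m = -17804
d = (14, 1);  v_rel = (-8, 10),  |v_rel|² = 164
v_rel×d = (-8)·(1) − (10)·(14) = -148
since m = R²·164 − (-148)²:  R² = (21904 + -17804) / 164 = 25
R = √25 = 5  ⇒  r_B = 5 − 2 = 3

rB=3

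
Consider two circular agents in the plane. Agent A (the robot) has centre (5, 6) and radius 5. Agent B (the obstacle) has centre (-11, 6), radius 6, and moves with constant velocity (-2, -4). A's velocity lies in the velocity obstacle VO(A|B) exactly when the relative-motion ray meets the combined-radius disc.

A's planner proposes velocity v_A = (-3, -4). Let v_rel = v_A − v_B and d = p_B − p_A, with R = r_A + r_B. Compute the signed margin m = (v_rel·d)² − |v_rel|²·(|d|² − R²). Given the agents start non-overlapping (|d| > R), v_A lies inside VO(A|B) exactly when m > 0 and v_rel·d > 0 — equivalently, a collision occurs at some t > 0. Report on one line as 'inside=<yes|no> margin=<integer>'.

d = (-16, 0),  |d|² = 256;  R = 5+6 = 11,  c = 256−11² = 135
v_rel = (-1, 0),  |v_rel|² = 1;  v_rel·d = (-1)·(-16) + (0)·(0) = 16
1·t² − 32·t + 135 = 0  ⇒  m = 16² − 1·135 = 121
m = 121 > 0,  v_rel·d = 16 > 0  ⇒  inside

inside=yes margin=121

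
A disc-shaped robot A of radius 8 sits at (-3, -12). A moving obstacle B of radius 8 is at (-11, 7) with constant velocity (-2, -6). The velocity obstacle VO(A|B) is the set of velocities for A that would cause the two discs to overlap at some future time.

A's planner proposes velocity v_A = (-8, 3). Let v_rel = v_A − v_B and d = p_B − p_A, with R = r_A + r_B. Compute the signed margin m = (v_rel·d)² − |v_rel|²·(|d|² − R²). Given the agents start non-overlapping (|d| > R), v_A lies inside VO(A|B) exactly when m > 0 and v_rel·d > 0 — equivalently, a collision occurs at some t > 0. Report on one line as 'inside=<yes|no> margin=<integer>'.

d = (-8, 19),  |d|² = 425;  R = 8+8 = 16,  c = 425−16² = 169
v_rel = (-6, 9),  |v_rel|² = 117;  v_rel·d = (-6)·(-8) + (9)·(19) = 219
117·t² − 438·t + 169 = 0  ⇒  m = 219² − 117·169 = 28188
m = 28188 > 0,  v_rel·d = 219 > 0  ⇒  inside

inside=yes margin=28188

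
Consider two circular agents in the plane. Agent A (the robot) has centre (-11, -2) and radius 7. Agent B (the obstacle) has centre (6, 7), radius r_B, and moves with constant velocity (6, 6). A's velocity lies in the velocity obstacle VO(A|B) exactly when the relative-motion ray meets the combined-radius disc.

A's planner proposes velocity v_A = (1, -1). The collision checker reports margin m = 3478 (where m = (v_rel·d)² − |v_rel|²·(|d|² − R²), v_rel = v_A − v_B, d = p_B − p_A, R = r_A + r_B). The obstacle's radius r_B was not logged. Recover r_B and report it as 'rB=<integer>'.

m = 3478
d = (17, 9);  v_rel = (-5, -7),  |v_rel|² = 74
v_rel×d = (-5)·(9) − (-7)·(17) = 74
since m = R²·74 − 74²:  R² = (5476 + 3478) / 74 = 121
R = √121 = 11  ⇒  r_B = 11 − 7 = 4

rB=4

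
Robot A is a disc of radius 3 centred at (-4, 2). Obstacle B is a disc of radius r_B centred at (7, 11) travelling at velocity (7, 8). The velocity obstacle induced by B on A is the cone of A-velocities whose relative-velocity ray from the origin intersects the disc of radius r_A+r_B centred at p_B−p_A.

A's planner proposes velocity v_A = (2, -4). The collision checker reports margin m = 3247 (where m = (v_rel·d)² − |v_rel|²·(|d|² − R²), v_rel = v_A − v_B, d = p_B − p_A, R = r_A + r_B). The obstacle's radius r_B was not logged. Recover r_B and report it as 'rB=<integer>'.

m = 3247
d = (11, 9);  v_rel = (-5, -12),  |v_rel|² = 169
v_rel×d = (-5)·(9) − (-12)·(11) = 87
since m = R²·169 − 87²:  R² = (7569 + 3247) / 169 = 64
R = √64 = 8  ⇒  r_B = 8 − 3 = 5

rB=5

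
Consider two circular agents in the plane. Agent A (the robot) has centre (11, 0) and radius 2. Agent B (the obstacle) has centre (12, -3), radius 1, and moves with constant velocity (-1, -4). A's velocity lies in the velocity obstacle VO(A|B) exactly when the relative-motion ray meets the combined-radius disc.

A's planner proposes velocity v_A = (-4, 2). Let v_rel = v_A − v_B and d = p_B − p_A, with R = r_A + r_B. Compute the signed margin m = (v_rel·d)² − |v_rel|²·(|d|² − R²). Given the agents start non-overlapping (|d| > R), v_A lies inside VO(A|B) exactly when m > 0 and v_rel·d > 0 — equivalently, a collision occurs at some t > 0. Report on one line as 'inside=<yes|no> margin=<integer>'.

d = (1, -3),  |d|² = 10;  R = 2+1 = 3,  c = 10−3² = 1
v_rel = (-3, 6),  |v_rel|² = 45;  v_rel·d = (-3)·(1) + (6)·(-3) = -21
45·t² + 42·t + 1 = 0  ⇒  m = (-21)² − 45·1 = 396
m = 396 > 0,  v_rel·d = -21 < 0  ⇒  outside

inside=no margin=396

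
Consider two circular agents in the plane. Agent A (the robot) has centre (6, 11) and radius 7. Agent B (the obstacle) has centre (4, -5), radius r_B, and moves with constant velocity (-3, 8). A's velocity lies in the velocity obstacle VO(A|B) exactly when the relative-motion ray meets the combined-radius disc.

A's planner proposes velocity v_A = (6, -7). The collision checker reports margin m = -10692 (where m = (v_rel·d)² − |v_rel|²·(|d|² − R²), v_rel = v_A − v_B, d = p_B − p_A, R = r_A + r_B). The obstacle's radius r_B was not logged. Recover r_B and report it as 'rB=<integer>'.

m = -10692
d = (-2, -16);  v_rel = (9, -15),  |v_rel|² = 306
v_rel×d = (9)·(-16) − (-15)·(-2) = -174
since m = R²·306 − (-174)²:  R² = (30276 + -10692) / 306 = 64
R = √64 = 8  ⇒  r_B = 8 − 7 = 1

rB=1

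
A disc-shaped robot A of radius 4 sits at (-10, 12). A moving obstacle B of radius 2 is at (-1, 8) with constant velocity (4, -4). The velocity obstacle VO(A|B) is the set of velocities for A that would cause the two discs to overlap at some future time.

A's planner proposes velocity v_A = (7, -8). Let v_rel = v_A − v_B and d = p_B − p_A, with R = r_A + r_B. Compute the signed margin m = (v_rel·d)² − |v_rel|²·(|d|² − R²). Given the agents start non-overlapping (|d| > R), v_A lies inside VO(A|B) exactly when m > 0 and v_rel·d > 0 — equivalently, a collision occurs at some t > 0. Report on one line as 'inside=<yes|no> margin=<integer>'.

d = (9, -4),  |d|² = 97;  R = 4+2 = 6,  c = 97−6² = 61
v_rel = (3, -4),  |v_rel|² = 25;  v_rel·d = (3)·(9) + (-4)·(-4) = 43
25·t² − 86·t + 61 = 0  ⇒  m = 43² − 25·61 = 324
m = 324 > 0,  v_rel·d = 43 > 0  ⇒  inside

inside=yes margin=324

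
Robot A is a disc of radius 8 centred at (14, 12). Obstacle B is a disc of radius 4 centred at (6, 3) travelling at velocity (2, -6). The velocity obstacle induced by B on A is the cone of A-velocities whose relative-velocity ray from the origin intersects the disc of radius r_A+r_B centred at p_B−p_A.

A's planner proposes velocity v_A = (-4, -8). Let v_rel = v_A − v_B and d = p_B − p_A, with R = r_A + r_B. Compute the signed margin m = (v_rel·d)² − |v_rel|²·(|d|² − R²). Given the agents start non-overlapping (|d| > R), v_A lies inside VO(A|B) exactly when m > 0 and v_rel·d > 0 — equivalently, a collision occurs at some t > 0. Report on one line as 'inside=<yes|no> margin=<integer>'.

d = (-8, -9),  |d|² = 145;  R = 8+4 = 12,  c = 145−12² = 1
v_rel = (-6, -2),  |v_rel|² = 40;  v_rel·d = (-6)·(-8) + (-2)·(-9) = 66
40·t² − 132·t + 1 = 0  ⇒  m = 66² − 40·1 = 4316
m = 4316 > 0,  v_rel·d = 66 > 0  ⇒  inside

inside=yes margin=4316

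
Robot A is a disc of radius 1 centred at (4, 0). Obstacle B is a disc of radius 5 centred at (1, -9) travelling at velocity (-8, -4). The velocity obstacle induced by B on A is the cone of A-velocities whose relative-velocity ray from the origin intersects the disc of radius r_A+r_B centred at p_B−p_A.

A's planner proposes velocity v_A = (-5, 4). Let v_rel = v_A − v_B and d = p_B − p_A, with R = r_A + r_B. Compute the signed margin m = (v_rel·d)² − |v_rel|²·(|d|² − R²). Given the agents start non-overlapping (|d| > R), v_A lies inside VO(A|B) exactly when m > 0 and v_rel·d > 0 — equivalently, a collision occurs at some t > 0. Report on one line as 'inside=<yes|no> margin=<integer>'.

d = (-3, -9),  |d|² = 90;  R = 1+5 = 6,  c = 90−6² = 54
v_rel = (3, 8),  |v_rel|² = 73;  v_rel·d = (3)·(-3) + (8)·(-9) = -81
73·t² + 162·t + 54 = 0  ⇒  m = (-81)² − 73·54 = 2619
m = 2619 > 0,  v_rel·d = -81 < 0  ⇒  outside

inside=no margin=2619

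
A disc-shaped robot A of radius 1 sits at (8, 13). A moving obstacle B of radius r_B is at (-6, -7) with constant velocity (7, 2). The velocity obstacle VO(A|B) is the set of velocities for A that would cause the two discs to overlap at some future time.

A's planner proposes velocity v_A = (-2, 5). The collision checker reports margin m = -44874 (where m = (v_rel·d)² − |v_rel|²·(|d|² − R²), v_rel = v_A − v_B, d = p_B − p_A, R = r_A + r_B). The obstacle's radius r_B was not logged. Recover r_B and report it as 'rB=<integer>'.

m = -44874
d = (-14, -20);  v_rel = (-9, 3),  |v_rel|² = 90
v_rel×d = (-9)·(-20) − (3)·(-14) = 222
since m = R²·90 − 222²:  R² = (49284 + -44874) / 90 = 49
R = √49 = 7  ⇒  r_B = 7 − 1 = 6

rB=6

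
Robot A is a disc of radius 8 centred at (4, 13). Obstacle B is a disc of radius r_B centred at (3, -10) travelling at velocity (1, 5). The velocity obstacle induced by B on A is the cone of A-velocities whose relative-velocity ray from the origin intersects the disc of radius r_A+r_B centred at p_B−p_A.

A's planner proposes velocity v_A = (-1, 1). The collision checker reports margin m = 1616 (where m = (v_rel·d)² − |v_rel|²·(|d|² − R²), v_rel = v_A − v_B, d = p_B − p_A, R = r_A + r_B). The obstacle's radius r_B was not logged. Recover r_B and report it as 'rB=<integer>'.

m = 1616
d = (-1, -23);  v_rel = (-2, -4),  |v_rel|² = 20
v_rel×d = (-2)·(-23) − (-4)·(-1) = 42
since m = R²·20 − 42²:  R² = (1764 + 1616) / 20 = 169
R = √169 = 13  ⇒  r_B = 13 − 8 = 5

rB=5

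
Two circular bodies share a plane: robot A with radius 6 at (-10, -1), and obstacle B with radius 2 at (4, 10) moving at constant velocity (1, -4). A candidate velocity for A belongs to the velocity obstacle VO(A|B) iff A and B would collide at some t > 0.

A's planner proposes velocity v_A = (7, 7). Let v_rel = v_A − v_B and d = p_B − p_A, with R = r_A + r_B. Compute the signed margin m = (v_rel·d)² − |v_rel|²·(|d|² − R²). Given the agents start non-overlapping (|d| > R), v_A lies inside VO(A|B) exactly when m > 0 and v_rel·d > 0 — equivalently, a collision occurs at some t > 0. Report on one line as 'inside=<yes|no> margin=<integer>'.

d = (14, 11),  |d|² = 317;  R = 6+2 = 8,  c = 317−8² = 253
v_rel = (6, 11),  |v_rel|² = 157;  v_rel·d = (6)·(14) + (11)·(11) = 205
157·t² − 410·t + 253 = 0  ⇒  m = 205² − 157·253 = 2304
m = 2304 > 0,  v_rel·d = 205 > 0  ⇒  inside

inside=yes margin=2304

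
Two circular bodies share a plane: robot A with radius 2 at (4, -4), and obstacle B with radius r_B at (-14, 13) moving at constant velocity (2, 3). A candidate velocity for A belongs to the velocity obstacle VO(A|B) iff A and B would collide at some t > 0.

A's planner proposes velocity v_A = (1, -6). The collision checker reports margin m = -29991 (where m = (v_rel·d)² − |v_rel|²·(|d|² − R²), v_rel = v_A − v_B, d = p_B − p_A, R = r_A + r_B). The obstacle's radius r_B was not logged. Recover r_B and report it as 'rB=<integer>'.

m = -29991
d = (-18, 17);  v_rel = (-1, -9),  |v_rel|² = 82
v_rel×d = (-1)·(17) − (-9)·(-18) = -179
since m = R²·82 − (-179)²:  R² = (32041 + -29991) / 82 = 25
R = √25 = 5  ⇒  r_B = 5 − 2 = 3

rB=3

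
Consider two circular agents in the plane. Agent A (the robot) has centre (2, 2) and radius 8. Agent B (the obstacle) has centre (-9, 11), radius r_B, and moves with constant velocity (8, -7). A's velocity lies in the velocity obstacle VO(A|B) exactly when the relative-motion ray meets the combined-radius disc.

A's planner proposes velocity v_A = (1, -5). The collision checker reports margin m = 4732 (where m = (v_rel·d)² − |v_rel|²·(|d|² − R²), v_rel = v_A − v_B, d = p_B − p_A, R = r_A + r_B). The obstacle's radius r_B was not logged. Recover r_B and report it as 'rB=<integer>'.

m = 4732
d = (-11, 9);  v_rel = (-7, 2),  |v_rel|² = 53
v_rel×d = (-7)·(9) − (2)·(-11) = -41
since m = R²·53 − (-41)²:  R² = (1681 + 4732) / 53 = 121
R = √121 = 11  ⇒  r_B = 11 − 8 = 3

rB=3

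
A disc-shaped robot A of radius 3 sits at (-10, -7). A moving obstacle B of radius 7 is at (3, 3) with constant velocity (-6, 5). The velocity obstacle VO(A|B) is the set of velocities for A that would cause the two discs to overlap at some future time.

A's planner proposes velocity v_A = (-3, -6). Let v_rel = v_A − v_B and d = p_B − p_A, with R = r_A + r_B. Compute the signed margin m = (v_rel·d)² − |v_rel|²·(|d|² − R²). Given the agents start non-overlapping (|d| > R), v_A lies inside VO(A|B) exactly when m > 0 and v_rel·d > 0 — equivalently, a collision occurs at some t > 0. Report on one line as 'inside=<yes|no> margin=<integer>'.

d = (13, 10),  |d|² = 269;  R = 3+7 = 10,  c = 269−10² = 169
v_rel = (3, -11),  |v_rel|² = 130;  v_rel·d = (3)·(13) + (-11)·(10) = -71
130·t² + 142·t + 169 = 0  ⇒  m = (-71)² − 130·169 = -16929
m = -16929 < 0,  v_rel·d = -71 < 0  ⇒  outside

inside=no margin=-16929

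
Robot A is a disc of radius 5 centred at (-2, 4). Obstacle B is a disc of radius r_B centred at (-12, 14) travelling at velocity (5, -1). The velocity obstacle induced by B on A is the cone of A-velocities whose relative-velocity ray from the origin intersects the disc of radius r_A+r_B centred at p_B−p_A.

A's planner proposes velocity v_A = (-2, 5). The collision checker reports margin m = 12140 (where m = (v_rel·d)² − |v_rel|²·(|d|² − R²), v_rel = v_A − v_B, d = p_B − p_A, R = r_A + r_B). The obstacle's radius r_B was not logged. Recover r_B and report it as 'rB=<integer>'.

m = 12140
d = (-10, 10);  v_rel = (-7, 6),  |v_rel|² = 85
v_rel×d = (-7)·(10) − (6)·(-10) = -10
since m = R²·85 − (-10)²:  R² = (100 + 12140) / 85 = 144
R = √144 = 12  ⇒  r_B = 12 − 5 = 7

rB=7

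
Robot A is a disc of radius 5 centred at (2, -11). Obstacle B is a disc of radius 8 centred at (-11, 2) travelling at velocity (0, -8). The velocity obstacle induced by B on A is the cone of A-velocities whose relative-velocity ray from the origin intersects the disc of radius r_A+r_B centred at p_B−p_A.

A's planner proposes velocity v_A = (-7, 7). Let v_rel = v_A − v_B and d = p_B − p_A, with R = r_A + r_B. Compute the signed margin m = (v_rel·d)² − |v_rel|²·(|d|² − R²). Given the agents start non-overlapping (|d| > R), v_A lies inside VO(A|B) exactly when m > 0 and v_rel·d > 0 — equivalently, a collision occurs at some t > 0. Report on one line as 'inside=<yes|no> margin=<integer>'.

d = (-13, 13),  |d|² = 338;  R = 5+8 = 13,  c = 338−13² = 169
v_rel = (-7, 15),  |v_rel|² = 274;  v_rel·d = (-7)·(-13) + (15)·(13) = 286
274·t² − 572·t + 169 = 0  ⇒  m = 286² − 274·169 = 35490
m = 35490 > 0,  v_rel·d = 286 > 0  ⇒  inside

inside=yes margin=35490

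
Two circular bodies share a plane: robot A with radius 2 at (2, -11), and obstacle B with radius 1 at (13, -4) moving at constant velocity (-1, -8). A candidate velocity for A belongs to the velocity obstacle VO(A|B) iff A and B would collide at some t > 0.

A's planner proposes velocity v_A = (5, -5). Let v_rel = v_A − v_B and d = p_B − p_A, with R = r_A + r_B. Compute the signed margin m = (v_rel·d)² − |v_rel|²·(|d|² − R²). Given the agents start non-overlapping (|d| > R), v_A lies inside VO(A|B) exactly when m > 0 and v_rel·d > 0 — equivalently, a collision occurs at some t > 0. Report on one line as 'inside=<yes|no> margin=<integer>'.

d = (11, 7),  |d|² = 170;  R = 2+1 = 3,  c = 170−3² = 161
v_rel = (6, 3),  |v_rel|² = 45;  v_rel·d = (6)·(11) + (3)·(7) = 87
45·t² − 174·t + 161 = 0  ⇒  m = 87² − 45·161 = 324
m = 324 > 0,  v_rel·d = 87 > 0  ⇒  inside

inside=yes margin=324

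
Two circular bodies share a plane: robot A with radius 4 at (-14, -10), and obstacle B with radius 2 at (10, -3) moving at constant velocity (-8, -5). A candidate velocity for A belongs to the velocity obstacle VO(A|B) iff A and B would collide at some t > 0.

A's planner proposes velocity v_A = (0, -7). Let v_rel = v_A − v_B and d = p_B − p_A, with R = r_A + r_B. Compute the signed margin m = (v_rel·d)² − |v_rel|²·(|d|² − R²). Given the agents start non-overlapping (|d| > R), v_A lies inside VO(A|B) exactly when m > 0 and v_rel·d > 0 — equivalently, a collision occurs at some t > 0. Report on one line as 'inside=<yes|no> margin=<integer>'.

d = (24, 7),  |d|² = 625;  R = 4+2 = 6,  c = 625−6² = 589
v_rel = (8, -2),  |v_rel|² = 68;  v_rel·d = (8)·(24) + (-2)·(7) = 178
68·t² − 356·t + 589 = 0  ⇒  m = 178² − 68·589 = -8368
m = -8368 < 0,  v_rel·d = 178 > 0  ⇒  outside

inside=no margin=-8368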